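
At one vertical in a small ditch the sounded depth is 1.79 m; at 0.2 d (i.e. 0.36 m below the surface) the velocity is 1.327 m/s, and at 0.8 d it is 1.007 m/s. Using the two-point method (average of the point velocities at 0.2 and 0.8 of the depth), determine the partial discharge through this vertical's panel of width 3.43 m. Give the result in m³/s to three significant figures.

v̄ = (1.327 + 1.007) / 2 = 1.167 m/s
q = v̄ × d × w = 1.167 × 1.79 × 3.43 = 7.165 m³/s

7.17 m³/s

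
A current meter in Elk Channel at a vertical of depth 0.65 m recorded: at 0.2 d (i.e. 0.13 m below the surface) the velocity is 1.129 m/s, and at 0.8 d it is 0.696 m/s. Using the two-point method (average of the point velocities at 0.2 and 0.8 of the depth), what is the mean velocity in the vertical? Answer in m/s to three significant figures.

v̄ = (1.129 + 0.696) / 2 = 0.9125 m/s

0.913 m/s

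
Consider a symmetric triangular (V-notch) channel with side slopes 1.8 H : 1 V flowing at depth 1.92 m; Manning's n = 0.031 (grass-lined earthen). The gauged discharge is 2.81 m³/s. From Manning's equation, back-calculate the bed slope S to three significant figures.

0.000218

A = z·y² = 1.8×1.92² = 6.636 m²
P = 2y√(1+z²) = 2×1.92×√(1+1.8²) = 7.907 m
R = A/P = 6.636/7.907 = 0.8392 m
S = (Q·n / (1·A·R^(2/3)))² = (2.81×0.031 / (1×6.636×0.8897))² = 0.0002177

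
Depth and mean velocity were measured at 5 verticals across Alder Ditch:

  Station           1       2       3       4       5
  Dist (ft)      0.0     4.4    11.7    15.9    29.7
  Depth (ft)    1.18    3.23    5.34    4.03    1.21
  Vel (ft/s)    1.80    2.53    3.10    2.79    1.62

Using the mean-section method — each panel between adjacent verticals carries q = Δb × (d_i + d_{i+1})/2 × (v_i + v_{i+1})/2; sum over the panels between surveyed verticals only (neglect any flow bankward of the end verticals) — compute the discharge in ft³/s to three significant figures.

Panel 1-2: Δb = 4.4 ft, d̄ = (1.18+3.23)/2 = 2.205, v̄ = (1.80+2.53)/2 = 2.165 → q = 4.4×2.205×2.165 = 21.00 ft³/s
Panel 2-3: Δb = 7.3 ft, d̄ = (3.23+5.34)/2 = 4.285, v̄ = (2.53+3.10)/2 = 2.815 → q = 7.3×4.285×2.815 = 88.05 ft³/s
Panel 3-4: Δb = 4.2 ft, d̄ = (5.34+4.03)/2 = 4.685, v̄ = (3.10+2.79)/2 = 2.945 → q = 4.2×4.685×2.945 = 57.95 ft³/s
Panel 4-5: Δb = 13.8 ft, d̄ = (4.03+1.21)/2 = 2.62, v̄ = (2.79+1.62)/2 = 2.205 → q = 13.8×2.62×2.205 = 79.72 ft³/s
Q = Σ q = 246.7 ft³/s

247 ft³/s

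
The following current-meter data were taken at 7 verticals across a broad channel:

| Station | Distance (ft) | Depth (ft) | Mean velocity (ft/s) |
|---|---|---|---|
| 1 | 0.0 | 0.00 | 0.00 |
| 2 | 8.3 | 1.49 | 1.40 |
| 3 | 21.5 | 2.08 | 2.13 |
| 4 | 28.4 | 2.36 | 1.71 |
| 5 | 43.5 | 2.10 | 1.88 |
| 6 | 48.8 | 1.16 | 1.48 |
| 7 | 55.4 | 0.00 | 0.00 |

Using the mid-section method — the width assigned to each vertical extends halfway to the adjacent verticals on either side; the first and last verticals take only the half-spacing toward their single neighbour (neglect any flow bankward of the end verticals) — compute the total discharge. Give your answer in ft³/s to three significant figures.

w_2 = (21.5 − 0.0)/2 = 10.75 ft; q_2 = 1.40 × 1.49 × 10.75 = 22.42 ft³/s
w_3 = (28.4 − 8.3)/2 = 10.05 ft; q_3 = 2.13 × 2.08 × 10.05 = 44.53 ft³/s
w_4 = (43.5 − 21.5)/2 = 11 ft; q_4 = 1.71 × 2.36 × 11 = 44.39 ft³/s
w_5 = (48.8 − 28.4)/2 = 10.2 ft; q_5 = 1.88 × 2.10 × 10.2 = 40.27 ft³/s
w_6 = (55.4 − 43.5)/2 = 5.95 ft; q_6 = 1.48 × 1.16 × 5.95 = 10.21 ft³/s
Stations 1, 7 contribute zero (depth or velocity is 0).
Q = Σ qᵢ = 161.8 ft³/s

162 ft³/s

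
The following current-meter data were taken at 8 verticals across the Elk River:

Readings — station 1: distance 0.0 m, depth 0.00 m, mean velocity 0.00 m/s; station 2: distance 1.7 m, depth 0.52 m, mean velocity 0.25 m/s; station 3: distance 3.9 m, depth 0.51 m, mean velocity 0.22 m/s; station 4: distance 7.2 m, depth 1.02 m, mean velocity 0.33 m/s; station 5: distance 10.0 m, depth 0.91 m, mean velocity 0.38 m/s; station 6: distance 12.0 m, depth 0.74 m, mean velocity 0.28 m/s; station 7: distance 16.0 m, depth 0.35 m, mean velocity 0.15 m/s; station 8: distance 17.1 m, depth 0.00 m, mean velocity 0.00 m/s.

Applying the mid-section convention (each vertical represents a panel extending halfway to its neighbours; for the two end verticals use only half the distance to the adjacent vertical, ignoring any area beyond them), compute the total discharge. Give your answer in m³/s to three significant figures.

3.17 m³/s

w_2 = (3.9 − 0.0)/2 = 1.95 m; q_2 = 0.25 × 0.52 × 1.95 = 0.2535 m³/s
w_3 = (7.2 − 1.7)/2 = 2.75 m; q_3 = 0.22 × 0.51 × 2.75 = 0.3086 m³/s
w_4 = (10.0 − 3.9)/2 = 3.05 m; q_4 = 0.33 × 1.02 × 3.05 = 1.027 m³/s
w_5 = (12.0 − 7.2)/2 = 2.4 m; q_5 = 0.38 × 0.91 × 2.4 = 0.8299 m³/s
w_6 = (16.0 − 10.0)/2 = 3 m; q_6 = 0.28 × 0.74 × 3 = 0.6216 m³/s
w_7 = (17.1 − 12.0)/2 = 2.55 m; q_7 = 0.15 × 0.35 × 2.55 = 0.1339 m³/s
Stations 1, 8 contribute zero (depth or velocity is 0).
Q = Σ qᵢ = 3.174 m³/s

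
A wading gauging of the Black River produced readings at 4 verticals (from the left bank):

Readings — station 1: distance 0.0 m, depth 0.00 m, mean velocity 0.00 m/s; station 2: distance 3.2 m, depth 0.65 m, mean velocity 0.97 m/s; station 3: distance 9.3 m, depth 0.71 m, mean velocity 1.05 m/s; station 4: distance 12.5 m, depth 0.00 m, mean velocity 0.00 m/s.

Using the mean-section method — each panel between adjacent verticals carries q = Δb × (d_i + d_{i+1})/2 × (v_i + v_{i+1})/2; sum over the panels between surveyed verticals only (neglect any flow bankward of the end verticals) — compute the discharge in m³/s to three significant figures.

Panel 1-2: Δb = 3.2 m, d̄ = (0.00+0.65)/2 = 0.325, v̄ = (0.00+0.97)/2 = 0.485 → q = 3.2×0.325×0.485 = 0.5044 m³/s
Panel 2-3: Δb = 6.1 m, d̄ = (0.65+0.71)/2 = 0.68, v̄ = (0.97+1.05)/2 = 1.01 → q = 6.1×0.68×1.01 = 4.189 m³/s
Panel 3-4: Δb = 3.2 m, d̄ = (0.71+0.00)/2 = 0.355, v̄ = (1.05+0.00)/2 = 0.525 → q = 3.2×0.355×0.525 = 0.5964 m³/s
Q = Σ q = 5.290 m³/s

5.29 m³/s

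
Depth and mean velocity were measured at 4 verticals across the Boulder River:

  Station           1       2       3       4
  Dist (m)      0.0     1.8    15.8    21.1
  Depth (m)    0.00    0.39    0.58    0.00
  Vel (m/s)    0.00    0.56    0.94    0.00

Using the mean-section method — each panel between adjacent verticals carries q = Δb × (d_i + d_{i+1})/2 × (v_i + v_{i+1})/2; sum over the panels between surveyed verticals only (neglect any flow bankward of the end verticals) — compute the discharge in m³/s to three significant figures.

Panel 1-2: Δb = 1.8 m, d̄ = (0.00+0.39)/2 = 0.195, v̄ = (0.00+0.56)/2 = 0.28 → q = 1.8×0.195×0.28 = 0.09828 m³/s
Panel 2-3: Δb = 14 m, d̄ = (0.39+0.58)/2 = 0.485, v̄ = (0.56+0.94)/2 = 0.75 → q = 14×0.485×0.75 = 5.093 m³/s
Panel 3-4: Δb = 5.3 m, d̄ = (0.58+0.00)/2 = 0.29, v̄ = (0.94+0.00)/2 = 0.47 → q = 5.3×0.29×0.47 = 0.7224 m³/s
Q = Σ q = 5.913 m³/s

5.91 m³/s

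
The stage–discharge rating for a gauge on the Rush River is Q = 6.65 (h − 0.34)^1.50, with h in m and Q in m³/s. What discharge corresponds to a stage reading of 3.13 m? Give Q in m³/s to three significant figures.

Q = 6.65 × (3.13 − 0.34)^1.50 = 6.65 × 2.79^1.50 = 30.99 m³/s

31.0 m³/s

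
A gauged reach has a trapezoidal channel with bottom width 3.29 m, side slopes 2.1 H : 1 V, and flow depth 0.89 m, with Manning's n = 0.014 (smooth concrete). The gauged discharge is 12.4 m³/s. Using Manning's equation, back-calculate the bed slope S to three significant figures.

0.00272

A = (b + z·y)·y = (3.29 + 2.1×0.89)×0.89 = 4.592 m²
P = b + 2y√(1+z²) = 3.29 + 2×0.89×√(1+2.1²) = 7.430 m
R = A/P = 4.592/7.430 = 0.6180 m
S = (Q·n / (1·A·R^(2/3)))² = (12.4×0.014 / (1×4.592×0.7255))² = 0.002716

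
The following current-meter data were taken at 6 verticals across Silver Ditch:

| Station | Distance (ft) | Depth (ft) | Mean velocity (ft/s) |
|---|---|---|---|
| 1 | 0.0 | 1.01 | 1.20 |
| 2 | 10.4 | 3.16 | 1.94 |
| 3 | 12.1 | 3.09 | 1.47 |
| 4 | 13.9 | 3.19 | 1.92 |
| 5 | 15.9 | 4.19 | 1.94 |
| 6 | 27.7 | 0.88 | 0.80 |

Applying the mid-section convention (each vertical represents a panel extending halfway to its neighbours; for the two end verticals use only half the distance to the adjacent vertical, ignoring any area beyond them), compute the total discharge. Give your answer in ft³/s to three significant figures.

w_1 = (10.4 − 0.0)/2 = 5.2 ft; q_1 = 1.20 × 1.01 × 5.2 = 6.302 ft³/s
w_2 = (12.1 − 0.0)/2 = 6.05 ft; q_2 = 1.94 × 3.16 × 6.05 = 37.09 ft³/s
w_3 = (13.9 − 10.4)/2 = 1.75 ft; q_3 = 1.47 × 3.09 × 1.75 = 7.949 ft³/s
w_4 = (15.9 − 12.1)/2 = 1.9 ft; q_4 = 1.92 × 3.19 × 1.9 = 11.64 ft³/s
w_5 = (27.7 − 13.9)/2 = 6.9 ft; q_5 = 1.94 × 4.19 × 6.9 = 56.09 ft³/s
w_6 = (27.7 − 15.9)/2 = 5.9 ft; q_6 = 0.80 × 0.88 × 5.9 = 4.154 ft³/s
Q = Σ qᵢ = 123.2 ft³/s

123 ft³/s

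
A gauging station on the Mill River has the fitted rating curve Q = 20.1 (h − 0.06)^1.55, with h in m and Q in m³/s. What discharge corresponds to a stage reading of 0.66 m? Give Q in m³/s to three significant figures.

Q = 20.1 × (0.66 − 0.06)^1.55 = 20.1 × 0.6^1.55 = 9.106 m³/s

9.11 m³/s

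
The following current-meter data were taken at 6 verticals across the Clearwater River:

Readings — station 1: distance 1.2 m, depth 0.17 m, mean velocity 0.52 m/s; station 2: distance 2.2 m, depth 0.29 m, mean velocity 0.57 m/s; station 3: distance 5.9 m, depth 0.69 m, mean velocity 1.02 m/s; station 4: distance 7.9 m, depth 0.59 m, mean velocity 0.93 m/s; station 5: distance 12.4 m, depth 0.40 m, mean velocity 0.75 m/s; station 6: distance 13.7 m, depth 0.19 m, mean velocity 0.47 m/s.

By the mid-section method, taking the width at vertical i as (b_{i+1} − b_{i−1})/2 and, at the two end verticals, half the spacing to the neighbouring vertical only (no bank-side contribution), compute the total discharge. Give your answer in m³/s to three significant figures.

5.15 m³/s

w_1 = (2.2 − 1.2)/2 = 0.5 m; q_1 = 0.52 × 0.17 × 0.5 = 0.04420 m³/s
w_2 = (5.9 − 1.2)/2 = 2.35 m; q_2 = 0.57 × 0.29 × 2.35 = 0.3885 m³/s
w_3 = (7.9 − 2.2)/2 = 2.85 m; q_3 = 1.02 × 0.69 × 2.85 = 2.006 m³/s
w_4 = (12.4 − 5.9)/2 = 3.25 m; q_4 = 0.93 × 0.59 × 3.25 = 1.783 m³/s
w_5 = (13.7 − 7.9)/2 = 2.9 m; q_5 = 0.75 × 0.40 × 2.9 = 0.8700 m³/s
w_6 = (13.7 − 12.4)/2 = 0.65 m; q_6 = 0.47 × 0.19 × 0.65 = 0.05805 m³/s
Q = Σ qᵢ = 5.150 m³/s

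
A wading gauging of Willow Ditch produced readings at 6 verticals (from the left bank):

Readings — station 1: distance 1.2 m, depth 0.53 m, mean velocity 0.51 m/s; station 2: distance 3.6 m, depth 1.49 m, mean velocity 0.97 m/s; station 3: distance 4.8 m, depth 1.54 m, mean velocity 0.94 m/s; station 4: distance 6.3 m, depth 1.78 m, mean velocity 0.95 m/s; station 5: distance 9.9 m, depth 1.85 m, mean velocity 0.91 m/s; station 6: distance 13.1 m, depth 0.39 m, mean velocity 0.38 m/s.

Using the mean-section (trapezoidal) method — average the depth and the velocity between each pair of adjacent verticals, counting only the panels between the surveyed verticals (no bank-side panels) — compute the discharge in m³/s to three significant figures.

14.3 m³/s

Panel 1-2: Δb = 2.4 m, d̄ = (0.53+1.49)/2 = 1.01, v̄ = (0.51+0.97)/2 = 0.74 → q = 2.4×1.01×0.74 = 1.794 m³/s
Panel 2-3: Δb = 1.2 m, d̄ = (1.49+1.54)/2 = 1.515, v̄ = (0.97+0.94)/2 = 0.955 → q = 1.2×1.515×0.955 = 1.736 m³/s
Panel 3-4: Δb = 1.5 m, d̄ = (1.54+1.78)/2 = 1.66, v̄ = (0.94+0.95)/2 = 0.945 → q = 1.5×1.66×0.945 = 2.353 m³/s
Panel 4-5: Δb = 3.6 m, d̄ = (1.78+1.85)/2 = 1.815, v̄ = (0.95+0.91)/2 = 0.93 → q = 3.6×1.815×0.93 = 6.077 m³/s
Panel 5-6: Δb = 3.2 m, d̄ = (1.85+0.39)/2 = 1.12, v̄ = (0.91+0.38)/2 = 0.645 → q = 3.2×1.12×0.645 = 2.312 m³/s
Q = Σ q = 14.27 m³/s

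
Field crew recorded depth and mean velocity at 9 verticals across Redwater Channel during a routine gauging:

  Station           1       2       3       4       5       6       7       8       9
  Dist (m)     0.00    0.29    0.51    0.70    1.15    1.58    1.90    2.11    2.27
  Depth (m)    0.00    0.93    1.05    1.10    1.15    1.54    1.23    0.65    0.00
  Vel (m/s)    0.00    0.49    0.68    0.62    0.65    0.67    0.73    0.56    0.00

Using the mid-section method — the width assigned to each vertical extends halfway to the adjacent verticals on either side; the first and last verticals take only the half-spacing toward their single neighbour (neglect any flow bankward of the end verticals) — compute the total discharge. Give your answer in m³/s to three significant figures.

1.50 m³/s

w_2 = (0.51 − 0.00)/2 = 0.255 m; q_2 = 0.49 × 0.93 × 0.255 = 0.1162 m³/s
w_3 = (0.70 − 0.29)/2 = 0.205 m; q_3 = 0.68 × 1.05 × 0.205 = 0.1464 m³/s
w_4 = (1.15 − 0.51)/2 = 0.32 m; q_4 = 0.62 × 1.10 × 0.32 = 0.2182 m³/s
w_5 = (1.58 − 0.70)/2 = 0.44 m; q_5 = 0.65 × 1.15 × 0.44 = 0.3289 m³/s
w_6 = (1.90 − 1.15)/2 = 0.375 m; q_6 = 0.67 × 1.54 × 0.375 = 0.3869 m³/s
w_7 = (2.11 − 1.58)/2 = 0.265 m; q_7 = 0.73 × 1.23 × 0.265 = 0.2379 m³/s
w_8 = (2.27 − 1.90)/2 = 0.185 m; q_8 = 0.56 × 0.65 × 0.185 = 0.06734 m³/s
Stations 1, 9 contribute zero (depth or velocity is 0).
Q = Σ qᵢ = 1.502 m³/s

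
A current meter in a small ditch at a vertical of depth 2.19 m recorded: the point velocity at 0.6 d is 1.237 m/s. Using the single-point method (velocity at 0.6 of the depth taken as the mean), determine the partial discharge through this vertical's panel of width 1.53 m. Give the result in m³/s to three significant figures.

v̄ = v₀.₆ = 1.237 m/s
q = v̄ × d × w = 1.237 × 2.19 × 1.53 = 4.145 m³/s

4.14 m³/s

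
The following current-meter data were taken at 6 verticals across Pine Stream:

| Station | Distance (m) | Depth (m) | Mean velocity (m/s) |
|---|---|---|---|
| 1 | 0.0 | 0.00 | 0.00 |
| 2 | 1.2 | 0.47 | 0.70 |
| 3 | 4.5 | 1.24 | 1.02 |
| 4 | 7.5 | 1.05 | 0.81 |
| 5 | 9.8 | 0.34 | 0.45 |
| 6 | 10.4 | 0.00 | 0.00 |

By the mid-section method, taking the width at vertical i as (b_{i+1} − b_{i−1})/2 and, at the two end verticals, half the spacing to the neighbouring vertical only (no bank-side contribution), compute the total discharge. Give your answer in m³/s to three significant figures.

w_2 = (4.5 − 0.0)/2 = 2.25 m; q_2 = 0.70 × 0.47 × 2.25 = 0.7403 m³/s
w_3 = (7.5 − 1.2)/2 = 3.15 m; q_3 = 1.02 × 1.24 × 3.15 = 3.984 m³/s
w_4 = (9.8 − 4.5)/2 = 2.65 m; q_4 = 0.81 × 1.05 × 2.65 = 2.254 m³/s
w_5 = (10.4 − 7.5)/2 = 1.45 m; q_5 = 0.45 × 0.34 × 1.45 = 0.2219 m³/s
Stations 1, 6 contribute zero (depth or velocity is 0).
Q = Σ qᵢ = 7.200 m³/s

7.20 m³/s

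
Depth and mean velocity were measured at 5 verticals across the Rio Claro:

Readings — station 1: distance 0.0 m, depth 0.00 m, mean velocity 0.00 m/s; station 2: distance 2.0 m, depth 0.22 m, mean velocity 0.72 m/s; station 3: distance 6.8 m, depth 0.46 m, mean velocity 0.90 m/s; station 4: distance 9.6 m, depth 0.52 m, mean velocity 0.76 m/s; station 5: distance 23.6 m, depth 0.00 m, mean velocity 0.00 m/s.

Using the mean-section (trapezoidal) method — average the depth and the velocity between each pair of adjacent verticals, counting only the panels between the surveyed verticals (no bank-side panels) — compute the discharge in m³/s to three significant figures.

3.92 m³/s

Panel 1-2: Δb = 2 m, d̄ = (0.00+0.22)/2 = 0.11, v̄ = (0.00+0.72)/2 = 0.36 → q = 2×0.11×0.36 = 0.07920 m³/s
Panel 2-3: Δb = 4.8 m, d̄ = (0.22+0.46)/2 = 0.34, v̄ = (0.72+0.90)/2 = 0.81 → q = 4.8×0.34×0.81 = 1.322 m³/s
Panel 3-4: Δb = 2.8 m, d̄ = (0.46+0.52)/2 = 0.49, v̄ = (0.90+0.76)/2 = 0.83 → q = 2.8×0.49×0.83 = 1.139 m³/s
Panel 4-5: Δb = 14 m, d̄ = (0.52+0.00)/2 = 0.26, v̄ = (0.76+0.00)/2 = 0.38 → q = 14×0.26×0.38 = 1.383 m³/s
Q = Σ q = 3.923 m³/s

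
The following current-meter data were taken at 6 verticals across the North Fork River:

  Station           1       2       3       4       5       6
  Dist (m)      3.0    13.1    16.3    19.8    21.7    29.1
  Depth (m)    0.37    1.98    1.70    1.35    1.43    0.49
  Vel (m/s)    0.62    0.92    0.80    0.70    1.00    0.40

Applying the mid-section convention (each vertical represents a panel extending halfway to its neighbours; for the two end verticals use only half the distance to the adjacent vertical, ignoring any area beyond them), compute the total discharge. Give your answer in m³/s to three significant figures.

27.8 m³/s

w_1 = (13.1 − 3.0)/2 = 5.05 m; q_1 = 0.62 × 0.37 × 5.05 = 1.158 m³/s
w_2 = (16.3 − 3.0)/2 = 6.65 m; q_2 = 0.92 × 1.98 × 6.65 = 12.11 m³/s
w_3 = (19.8 − 13.1)/2 = 3.35 m; q_3 = 0.80 × 1.70 × 3.35 = 4.556 m³/s
w_4 = (21.7 − 16.3)/2 = 2.7 m; q_4 = 0.70 × 1.35 × 2.7 = 2.552 m³/s
w_5 = (29.1 − 19.8)/2 = 4.65 m; q_5 = 1.00 × 1.43 × 4.65 = 6.650 m³/s
w_6 = (29.1 − 21.7)/2 = 3.7 m; q_6 = 0.40 × 0.49 × 3.7 = 0.7252 m³/s
Q = Σ qᵢ = 27.75 m³/s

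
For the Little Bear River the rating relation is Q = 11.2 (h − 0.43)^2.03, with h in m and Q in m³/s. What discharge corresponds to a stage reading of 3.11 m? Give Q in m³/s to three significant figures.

Q = 11.2 × (3.11 − 0.43)^2.03 = 11.2 × 2.68^2.03 = 82.86 m³/s

82.9 m³/s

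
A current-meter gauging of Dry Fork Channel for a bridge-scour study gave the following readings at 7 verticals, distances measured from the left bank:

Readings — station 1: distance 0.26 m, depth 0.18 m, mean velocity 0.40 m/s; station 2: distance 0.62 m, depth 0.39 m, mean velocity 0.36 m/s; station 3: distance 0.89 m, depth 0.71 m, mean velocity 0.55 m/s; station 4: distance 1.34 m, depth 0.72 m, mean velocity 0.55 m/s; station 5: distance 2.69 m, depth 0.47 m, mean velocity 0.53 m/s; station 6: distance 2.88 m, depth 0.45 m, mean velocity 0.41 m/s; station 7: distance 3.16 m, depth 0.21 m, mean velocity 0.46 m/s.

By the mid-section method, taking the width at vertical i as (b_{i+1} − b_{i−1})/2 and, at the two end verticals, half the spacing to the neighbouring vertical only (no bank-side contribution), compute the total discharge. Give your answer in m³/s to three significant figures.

0.803 m³/s

w_1 = (0.62 − 0.26)/2 = 0.18 m; q_1 = 0.40 × 0.18 × 0.18 = 0.01296 m³/s
w_2 = (0.89 − 0.26)/2 = 0.315 m; q_2 = 0.36 × 0.39 × 0.315 = 0.04423 m³/s
w_3 = (1.34 − 0.62)/2 = 0.36 m; q_3 = 0.55 × 0.71 × 0.36 = 0.1406 m³/s
w_4 = (2.69 − 0.89)/2 = 0.9 m; q_4 = 0.55 × 0.72 × 0.9 = 0.3564 m³/s
w_5 = (2.88 − 1.34)/2 = 0.77 m; q_5 = 0.53 × 0.47 × 0.77 = 0.1918 m³/s
w_6 = (3.16 − 2.69)/2 = 0.235 m; q_6 = 0.41 × 0.45 × 0.235 = 0.04336 m³/s
w_7 = (3.16 − 2.88)/2 = 0.14 m; q_7 = 0.46 × 0.21 × 0.14 = 0.01352 m³/s
Q = Σ qᵢ = 0.8029 m³/s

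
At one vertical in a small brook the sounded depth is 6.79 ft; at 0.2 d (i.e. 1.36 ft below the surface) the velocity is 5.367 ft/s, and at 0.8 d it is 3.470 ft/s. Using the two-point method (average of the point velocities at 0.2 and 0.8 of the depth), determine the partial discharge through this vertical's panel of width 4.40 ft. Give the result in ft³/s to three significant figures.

v̄ = (5.367 + 3.470) / 2 = 4.419 ft/s
q = v̄ × d × w = 4.419 × 6.79 × 4.40 = 132.0 ft³/s

132 ft³/s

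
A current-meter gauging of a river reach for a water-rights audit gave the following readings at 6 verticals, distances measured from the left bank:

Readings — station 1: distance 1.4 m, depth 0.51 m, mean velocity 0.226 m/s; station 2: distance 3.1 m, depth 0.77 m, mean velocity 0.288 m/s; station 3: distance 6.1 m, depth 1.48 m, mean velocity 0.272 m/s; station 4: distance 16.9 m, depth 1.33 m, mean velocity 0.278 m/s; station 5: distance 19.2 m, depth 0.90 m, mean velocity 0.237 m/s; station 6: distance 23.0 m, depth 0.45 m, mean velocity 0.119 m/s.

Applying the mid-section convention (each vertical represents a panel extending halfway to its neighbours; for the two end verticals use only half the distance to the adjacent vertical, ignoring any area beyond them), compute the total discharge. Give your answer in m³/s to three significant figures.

6.57 m³/s

w_1 = (3.1 − 1.4)/2 = 0.85 m; q_1 = 0.226 × 0.51 × 0.85 = 0.09797 m³/s
w_2 = (6.1 − 1.4)/2 = 2.35 m; q_2 = 0.288 × 0.77 × 2.35 = 0.5211 m³/s
w_3 = (16.9 − 3.1)/2 = 6.9 m; q_3 = 0.272 × 1.48 × 6.9 = 2.778 m³/s
w_4 = (19.2 − 6.1)/2 = 6.55 m; q_4 = 0.278 × 1.33 × 6.55 = 2.422 m³/s
w_5 = (23.0 − 16.9)/2 = 3.05 m; q_5 = 0.237 × 0.90 × 3.05 = 0.6506 m³/s
w_6 = (23.0 − 19.2)/2 = 1.9 m; q_6 = 0.119 × 0.45 × 1.9 = 0.1017 m³/s
Q = Σ qᵢ = 6.571 m³/s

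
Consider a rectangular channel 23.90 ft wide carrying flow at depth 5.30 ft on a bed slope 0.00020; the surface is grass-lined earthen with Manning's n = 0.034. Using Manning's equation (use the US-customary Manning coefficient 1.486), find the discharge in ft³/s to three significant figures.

A = b·y = 23.90 × 5.30 = 126.7 ft²
P = b + 2y = 23.90 + 2×5.30 = 34.50 ft
R = A/P = 126.7/34.50 = 3.672 ft
Q = (1.486/n)·A·R^(2/3)·S^(1/2) = (1.486/0.034) × 126.7 × 3.672^(2/3) × 0.00020^(1/2) = 186.3 ft³/s

186 ft³/s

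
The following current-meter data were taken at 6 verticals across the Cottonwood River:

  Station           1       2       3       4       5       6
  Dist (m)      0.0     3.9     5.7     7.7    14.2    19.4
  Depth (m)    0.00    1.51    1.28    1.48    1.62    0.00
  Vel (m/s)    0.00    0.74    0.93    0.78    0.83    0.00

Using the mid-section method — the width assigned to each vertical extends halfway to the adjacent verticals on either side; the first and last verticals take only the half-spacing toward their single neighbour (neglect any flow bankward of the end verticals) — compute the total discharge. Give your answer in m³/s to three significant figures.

w_2 = (5.7 − 0.0)/2 = 2.85 m; q_2 = 0.74 × 1.51 × 2.85 = 3.185 m³/s
w_3 = (7.7 − 3.9)/2 = 1.9 m; q_3 = 0.93 × 1.28 × 1.9 = 2.262 m³/s
w_4 = (14.2 − 5.7)/2 = 4.25 m; q_4 = 0.78 × 1.48 × 4.25 = 4.906 m³/s
w_5 = (19.4 − 7.7)/2 = 5.85 m; q_5 = 0.83 × 1.62 × 5.85 = 7.866 m³/s
Stations 1, 6 contribute zero (depth or velocity is 0).
Q = Σ qᵢ = 18.22 m³/s

18.2 m³/s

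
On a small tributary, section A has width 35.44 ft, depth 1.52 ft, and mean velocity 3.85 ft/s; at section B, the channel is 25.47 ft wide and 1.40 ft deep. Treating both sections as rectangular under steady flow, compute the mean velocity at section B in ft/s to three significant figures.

Q = A₁V₁ = (35.44×1.52) × 3.85 = 207.4 ft³/s
A₂ = 25.47 × 1.40 = 35.66 ft²
V₂ = Q/A₂ = 207.4/35.66 = 5.816 ft/s

5.82 ft/s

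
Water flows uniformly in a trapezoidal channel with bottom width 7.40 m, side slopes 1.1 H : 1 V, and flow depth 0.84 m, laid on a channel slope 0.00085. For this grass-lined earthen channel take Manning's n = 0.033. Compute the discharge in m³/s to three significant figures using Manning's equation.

A = (b + z·y)·y = (7.40 + 1.1×0.84)×0.84 = 6.992 m²
P = b + 2y√(1+z²) = 7.40 + 2×0.84×√(1+1.1²) = 9.897 m
R = A/P = 6.992/9.897 = 0.7065 m
Q = (1/n)·A·R^(2/3)·S^(1/2) = (1/0.033) × 6.992 × 0.7065^(2/3) × 0.00085^(1/2) = 4.900 m³/s

4.90 m³/s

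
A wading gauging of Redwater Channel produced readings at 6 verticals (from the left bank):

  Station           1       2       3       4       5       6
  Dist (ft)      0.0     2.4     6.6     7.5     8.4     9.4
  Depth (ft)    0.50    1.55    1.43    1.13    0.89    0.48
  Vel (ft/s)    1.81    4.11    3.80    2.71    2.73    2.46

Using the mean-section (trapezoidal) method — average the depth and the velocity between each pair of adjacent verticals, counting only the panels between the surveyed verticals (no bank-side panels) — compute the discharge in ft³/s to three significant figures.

40.0 ft³/s

Panel 1-2: Δb = 2.4 ft, d̄ = (0.50+1.55)/2 = 1.025, v̄ = (1.81+4.11)/2 = 2.96 → q = 2.4×1.025×2.96 = 7.282 ft³/s
Panel 2-3: Δb = 4.2 ft, d̄ = (1.55+1.43)/2 = 1.49, v̄ = (4.11+3.80)/2 = 3.955 → q = 4.2×1.49×3.955 = 24.75 ft³/s
Panel 3-4: Δb = 0.9 ft, d̄ = (1.43+1.13)/2 = 1.28, v̄ = (3.80+2.71)/2 = 3.255 → q = 0.9×1.28×3.255 = 3.750 ft³/s
Panel 4-5: Δb = 0.9 ft, d̄ = (1.13+0.89)/2 = 1.01, v̄ = (2.71+2.73)/2 = 2.72 → q = 0.9×1.01×2.72 = 2.472 ft³/s
Panel 5-6: Δb = 1 ft, d̄ = (0.89+0.48)/2 = 0.685, v̄ = (2.73+2.46)/2 = 2.595 → q = 1×0.685×2.595 = 1.778 ft³/s
Q = Σ q = 40.03 ft³/s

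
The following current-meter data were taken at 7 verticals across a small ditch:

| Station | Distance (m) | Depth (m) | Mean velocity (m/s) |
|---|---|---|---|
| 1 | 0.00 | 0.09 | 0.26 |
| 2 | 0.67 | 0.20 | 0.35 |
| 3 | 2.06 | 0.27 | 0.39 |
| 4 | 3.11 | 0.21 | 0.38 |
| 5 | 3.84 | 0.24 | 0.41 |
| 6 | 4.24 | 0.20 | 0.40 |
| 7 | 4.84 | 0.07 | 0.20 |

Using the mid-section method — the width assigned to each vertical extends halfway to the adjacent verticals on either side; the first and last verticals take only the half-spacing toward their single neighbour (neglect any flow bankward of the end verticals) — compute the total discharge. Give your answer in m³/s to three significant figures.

w_1 = (0.67 − 0.00)/2 = 0.335 m; q_1 = 0.26 × 0.09 × 0.335 = 0.007839 m³/s
w_2 = (2.06 − 0.00)/2 = 1.03 m; q_2 = 0.35 × 0.20 × 1.03 = 0.07210 m³/s
w_3 = (3.11 − 0.67)/2 = 1.22 m; q_3 = 0.39 × 0.27 × 1.22 = 0.1285 m³/s
w_4 = (3.84 − 2.06)/2 = 0.89 m; q_4 = 0.38 × 0.21 × 0.89 = 0.07102 m³/s
w_5 = (4.24 − 3.11)/2 = 0.565 m; q_5 = 0.41 × 0.24 × 0.565 = 0.05560 m³/s
w_6 = (4.84 − 3.84)/2 = 0.5 m; q_6 = 0.40 × 0.20 × 0.5 = 0.04000 m³/s
w_7 = (4.84 − 4.24)/2 = 0.3 m; q_7 = 0.20 × 0.07 × 0.3 = 0.004200 m³/s
Q = Σ qᵢ = 0.3792 m³/s

0.379 m³/s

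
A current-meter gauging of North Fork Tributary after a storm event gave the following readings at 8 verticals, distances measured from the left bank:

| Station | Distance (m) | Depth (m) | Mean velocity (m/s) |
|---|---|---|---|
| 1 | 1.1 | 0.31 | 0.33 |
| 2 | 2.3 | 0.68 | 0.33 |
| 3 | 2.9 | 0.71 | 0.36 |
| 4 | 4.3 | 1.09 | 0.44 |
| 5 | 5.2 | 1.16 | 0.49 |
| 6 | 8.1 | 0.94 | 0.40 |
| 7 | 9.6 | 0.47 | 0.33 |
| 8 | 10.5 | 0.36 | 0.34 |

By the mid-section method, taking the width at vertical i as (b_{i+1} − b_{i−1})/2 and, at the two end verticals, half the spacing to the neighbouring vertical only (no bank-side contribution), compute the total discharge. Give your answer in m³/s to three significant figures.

w_1 = (2.3 − 1.1)/2 = 0.6 m; q_1 = 0.33 × 0.31 × 0.6 = 0.06138 m³/s
w_2 = (2.9 − 1.1)/2 = 0.9 m; q_2 = 0.33 × 0.68 × 0.9 = 0.2020 m³/s
w_3 = (4.3 − 2.3)/2 = 1 m; q_3 = 0.36 × 0.71 × 1 = 0.2556 m³/s
w_4 = (5.2 − 2.9)/2 = 1.15 m; q_4 = 0.44 × 1.09 × 1.15 = 0.5515 m³/s
w_5 = (8.1 − 4.3)/2 = 1.9 m; q_5 = 0.49 × 1.16 × 1.9 = 1.080 m³/s
w_6 = (9.6 − 5.2)/2 = 2.2 m; q_6 = 0.40 × 0.94 × 2.2 = 0.8272 m³/s
w_7 = (10.5 − 8.1)/2 = 1.2 m; q_7 = 0.33 × 0.47 × 1.2 = 0.1861 m³/s
w_8 = (10.5 − 9.6)/2 = 0.45 m; q_8 = 0.34 × 0.36 × 0.45 = 0.05508 m³/s
Q = Σ qᵢ = 3.219 m³/s

3.22 m³/s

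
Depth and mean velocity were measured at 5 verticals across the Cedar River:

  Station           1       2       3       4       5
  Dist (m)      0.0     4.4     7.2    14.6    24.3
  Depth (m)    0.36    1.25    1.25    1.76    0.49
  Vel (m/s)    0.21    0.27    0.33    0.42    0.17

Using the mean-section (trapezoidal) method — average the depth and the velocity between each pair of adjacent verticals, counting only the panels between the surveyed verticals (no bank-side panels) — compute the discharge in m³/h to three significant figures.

Panel 1-2: Δb = 4.4 m, d̄ = (0.36+1.25)/2 = 0.805, v̄ = (0.21+0.27)/2 = 0.24 → q = 4.4×0.805×0.24 = 0.8501 m³/s
Panel 2-3: Δb = 2.8 m, d̄ = (1.25+1.25)/2 = 1.25, v̄ = (0.27+0.33)/2 = 0.3 → q = 2.8×1.25×0.3 = 1.050 m³/s
Panel 3-4: Δb = 7.4 m, d̄ = (1.25+1.76)/2 = 1.505, v̄ = (0.33+0.42)/2 = 0.375 → q = 7.4×1.505×0.375 = 4.176 m³/s
Panel 4-5: Δb = 9.7 m, d̄ = (1.76+0.49)/2 = 1.125, v̄ = (0.42+0.17)/2 = 0.295 → q = 9.7×1.125×0.295 = 3.219 m³/s
Q = Σ q = 9.296 m³/s
= 9.296 × 3600 = 33460 m³/h

33500 m³/h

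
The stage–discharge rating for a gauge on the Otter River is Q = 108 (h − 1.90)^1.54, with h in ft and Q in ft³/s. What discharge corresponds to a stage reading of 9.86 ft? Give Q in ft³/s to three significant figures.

Q = 108 × (9.86 − 1.90)^1.54 = 108 × 7.96^1.54 = 2635 ft³/s

2640 ft³/s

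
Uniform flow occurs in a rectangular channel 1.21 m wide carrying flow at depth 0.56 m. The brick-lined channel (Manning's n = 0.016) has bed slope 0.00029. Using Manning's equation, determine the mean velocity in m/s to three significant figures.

A = b·y = 1.21 × 0.56 = 0.6776 m²
P = b + 2y = 1.21 + 2×0.56 = 2.330 m
R = A/P = 0.6776/2.330 = 0.2908 m
Q = (1/n)·A·R^(2/3)·S^(1/2) = (1/0.016) × 0.6776 × 0.2908^(2/3) × 0.00029^(1/2) = 0.3166 m³/s
V = Q/A = 0.3166/0.6776 = 0.4672 m/s

0.467 m/s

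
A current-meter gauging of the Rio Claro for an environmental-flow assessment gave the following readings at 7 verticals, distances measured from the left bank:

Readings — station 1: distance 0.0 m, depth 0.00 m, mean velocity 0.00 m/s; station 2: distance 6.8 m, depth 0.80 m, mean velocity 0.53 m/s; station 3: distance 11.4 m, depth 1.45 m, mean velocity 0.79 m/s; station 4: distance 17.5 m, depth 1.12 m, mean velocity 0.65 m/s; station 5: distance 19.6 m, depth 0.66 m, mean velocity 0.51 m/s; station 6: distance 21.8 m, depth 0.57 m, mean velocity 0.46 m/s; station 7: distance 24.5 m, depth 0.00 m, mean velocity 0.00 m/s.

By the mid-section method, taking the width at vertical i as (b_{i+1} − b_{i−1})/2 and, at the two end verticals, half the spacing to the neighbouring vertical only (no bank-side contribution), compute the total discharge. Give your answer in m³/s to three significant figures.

w_2 = (11.4 − 0.0)/2 = 5.7 m; q_2 = 0.53 × 0.80 × 5.7 = 2.417 m³/s
w_3 = (17.5 − 6.8)/2 = 5.35 m; q_3 = 0.79 × 1.45 × 5.35 = 6.128 m³/s
w_4 = (19.6 − 11.4)/2 = 4.1 m; q_4 = 0.65 × 1.12 × 4.1 = 2.985 m³/s
w_5 = (21.8 − 17.5)/2 = 2.15 m; q_5 = 0.51 × 0.66 × 2.15 = 0.7237 m³/s
w_6 = (24.5 − 19.6)/2 = 2.45 m; q_6 = 0.46 × 0.57 × 2.45 = 0.6424 m³/s
Stations 1, 7 contribute zero (depth or velocity is 0).
Q = Σ qᵢ = 12.90 m³/s

12.9 m³/s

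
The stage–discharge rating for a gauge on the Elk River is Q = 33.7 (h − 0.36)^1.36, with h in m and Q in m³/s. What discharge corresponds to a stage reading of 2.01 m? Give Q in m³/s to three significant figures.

Q = 33.7 × (2.01 − 0.36)^1.36 = 33.7 × 1.65^1.36 = 66.59 m³/s

66.6 m³/s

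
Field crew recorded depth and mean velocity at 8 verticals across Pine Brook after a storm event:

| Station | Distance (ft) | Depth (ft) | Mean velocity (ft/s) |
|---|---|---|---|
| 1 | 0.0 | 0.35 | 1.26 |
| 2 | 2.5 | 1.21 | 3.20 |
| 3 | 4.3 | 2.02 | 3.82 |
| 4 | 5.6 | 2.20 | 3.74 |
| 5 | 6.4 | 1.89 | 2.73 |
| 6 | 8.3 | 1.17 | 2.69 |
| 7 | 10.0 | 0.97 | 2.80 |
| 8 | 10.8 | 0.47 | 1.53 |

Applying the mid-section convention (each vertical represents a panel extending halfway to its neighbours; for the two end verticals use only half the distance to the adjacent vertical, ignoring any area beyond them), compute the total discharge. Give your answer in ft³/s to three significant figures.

45.8 ft³/s

w_1 = (2.5 − 0.0)/2 = 1.25 ft; q_1 = 1.26 × 0.35 × 1.25 = 0.5513 ft³/s
w_2 = (4.3 − 0.0)/2 = 2.15 ft; q_2 = 3.20 × 1.21 × 2.15 = 8.325 ft³/s
w_3 = (5.6 − 2.5)/2 = 1.55 ft; q_3 = 3.82 × 2.02 × 1.55 = 11.96 ft³/s
w_4 = (6.4 − 4.3)/2 = 1.05 ft; q_4 = 3.74 × 2.20 × 1.05 = 8.639 ft³/s
w_5 = (8.3 − 5.6)/2 = 1.35 ft; q_5 = 2.73 × 1.89 × 1.35 = 6.966 ft³/s
w_6 = (10.0 − 6.4)/2 = 1.8 ft; q_6 = 2.69 × 1.17 × 1.8 = 5.665 ft³/s
w_7 = (10.8 − 8.3)/2 = 1.25 ft; q_7 = 2.80 × 0.97 × 1.25 = 3.395 ft³/s
w_8 = (10.8 − 10.0)/2 = 0.4 ft; q_8 = 1.53 × 0.47 × 0.4 = 0.2876 ft³/s
Q = Σ qᵢ = 45.79 ft³/s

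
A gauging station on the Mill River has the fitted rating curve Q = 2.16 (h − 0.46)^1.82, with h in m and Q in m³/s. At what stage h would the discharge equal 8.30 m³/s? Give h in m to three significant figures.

2.56 m

h − h₀ = (Q/C)^(1/b) = (8.30/2.16)^(1/1.82) = 2.095 m
h = 0.46 + 2.095 = 2.555 m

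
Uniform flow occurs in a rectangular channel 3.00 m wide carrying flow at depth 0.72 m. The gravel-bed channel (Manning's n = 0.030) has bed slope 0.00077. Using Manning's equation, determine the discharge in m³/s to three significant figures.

A = b·y = 3.00 × 0.72 = 2.160 m²
P = b + 2y = 3.00 + 2×0.72 = 4.440 m
R = A/P = 2.160/4.440 = 0.4865 m
Q = (1/n)·A·R^(2/3)·S^(1/2) = (1/0.030) × 2.160 × 0.4865^(2/3) × 0.00077^(1/2) = 1.236 m³/s

1.24 m³/s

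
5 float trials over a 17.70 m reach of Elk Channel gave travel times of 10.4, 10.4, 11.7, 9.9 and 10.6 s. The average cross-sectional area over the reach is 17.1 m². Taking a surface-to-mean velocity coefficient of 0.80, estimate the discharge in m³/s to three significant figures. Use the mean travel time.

22.8 m³/s

t̄ = (10.4 + 10.4 + 11.7 + 9.9 + 10.6) / 5 = 10.6 s
v_surface = L / t̄ = 17.70 / 10.6 = 1.670 m/s
v_mean = 0.80 × 1.670 = 1.336 m/s
Q = A × v_mean = 17.1 × 1.336 = 22.84 m³/s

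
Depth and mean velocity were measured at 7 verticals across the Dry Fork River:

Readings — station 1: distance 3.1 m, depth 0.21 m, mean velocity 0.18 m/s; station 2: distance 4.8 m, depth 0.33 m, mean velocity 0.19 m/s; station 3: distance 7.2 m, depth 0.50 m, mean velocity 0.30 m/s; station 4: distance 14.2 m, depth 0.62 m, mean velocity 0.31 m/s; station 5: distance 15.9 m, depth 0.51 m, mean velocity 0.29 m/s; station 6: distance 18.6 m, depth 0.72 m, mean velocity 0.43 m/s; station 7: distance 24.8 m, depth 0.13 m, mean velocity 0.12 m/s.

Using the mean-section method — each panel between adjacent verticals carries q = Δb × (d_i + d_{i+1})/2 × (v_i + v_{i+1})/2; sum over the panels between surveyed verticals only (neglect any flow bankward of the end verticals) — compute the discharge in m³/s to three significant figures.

3.14 m³/s

Panel 1-2: Δb = 1.7 m, d̄ = (0.21+0.33)/2 = 0.27, v̄ = (0.18+0.19)/2 = 0.185 → q = 1.7×0.27×0.185 = 0.08492 m³/s
Panel 2-3: Δb = 2.4 m, d̄ = (0.33+0.50)/2 = 0.415, v̄ = (0.19+0.30)/2 = 0.245 → q = 2.4×0.415×0.245 = 0.2440 m³/s
Panel 3-4: Δb = 7 m, d̄ = (0.50+0.62)/2 = 0.56, v̄ = (0.30+0.31)/2 = 0.305 → q = 7×0.56×0.305 = 1.196 m³/s
Panel 4-5: Δb = 1.7 m, d̄ = (0.62+0.51)/2 = 0.565, v̄ = (0.31+0.29)/2 = 0.3 → q = 1.7×0.565×0.3 = 0.2882 m³/s
Panel 5-6: Δb = 2.7 m, d̄ = (0.51+0.72)/2 = 0.615, v̄ = (0.29+0.43)/2 = 0.36 → q = 2.7×0.615×0.36 = 0.5978 m³/s
Panel 6-7: Δb = 6.2 m, d̄ = (0.72+0.13)/2 = 0.425, v̄ = (0.43+0.12)/2 = 0.275 → q = 6.2×0.425×0.275 = 0.7246 m³/s
Q = Σ q = 3.135 m³/s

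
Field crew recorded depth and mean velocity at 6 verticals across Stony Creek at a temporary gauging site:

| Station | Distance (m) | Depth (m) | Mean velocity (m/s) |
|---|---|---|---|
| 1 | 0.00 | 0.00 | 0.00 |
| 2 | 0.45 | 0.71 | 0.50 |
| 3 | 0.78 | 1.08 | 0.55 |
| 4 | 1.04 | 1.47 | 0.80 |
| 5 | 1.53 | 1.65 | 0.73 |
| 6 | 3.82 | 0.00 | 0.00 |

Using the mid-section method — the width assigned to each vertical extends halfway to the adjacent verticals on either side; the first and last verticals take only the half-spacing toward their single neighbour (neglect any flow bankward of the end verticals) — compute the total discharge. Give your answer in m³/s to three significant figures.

w_2 = (0.78 − 0.00)/2 = 0.39 m; q_2 = 0.50 × 0.71 × 0.39 = 0.1385 m³/s
w_3 = (1.04 − 0.45)/2 = 0.295 m; q_3 = 0.55 × 1.08 × 0.295 = 0.1752 m³/s
w_4 = (1.53 − 0.78)/2 = 0.375 m; q_4 = 0.80 × 1.47 × 0.375 = 0.4410 m³/s
w_5 = (3.82 − 1.04)/2 = 1.39 m; q_5 = 0.73 × 1.65 × 1.39 = 1.674 m³/s
Stations 1, 6 contribute zero (depth or velocity is 0).
Q = Σ qᵢ = 2.429 m³/s

2.43 m³/s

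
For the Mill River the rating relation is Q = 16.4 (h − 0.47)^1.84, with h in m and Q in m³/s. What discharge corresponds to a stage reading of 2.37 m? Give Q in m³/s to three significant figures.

Q = 16.4 × (2.37 − 0.47)^1.84 = 16.4 × 1.9^1.84 = 53.43 m³/s

53.4 m³/s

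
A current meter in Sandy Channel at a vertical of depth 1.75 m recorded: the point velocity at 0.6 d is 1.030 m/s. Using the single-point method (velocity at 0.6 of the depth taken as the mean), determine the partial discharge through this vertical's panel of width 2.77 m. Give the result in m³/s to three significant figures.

v̄ = v₀.₆ = 1.030 m/s
q = v̄ × d × w = 1.030 × 1.75 × 2.77 = 4.993 m³/s

4.99 m³/s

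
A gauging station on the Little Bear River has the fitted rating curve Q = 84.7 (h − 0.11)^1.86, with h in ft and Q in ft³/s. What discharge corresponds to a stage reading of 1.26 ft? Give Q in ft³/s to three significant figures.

Q = 84.7 × (1.26 − 0.11)^1.86 = 84.7 × 1.15^1.86 = 109.8 ft³/s

110 ft³/s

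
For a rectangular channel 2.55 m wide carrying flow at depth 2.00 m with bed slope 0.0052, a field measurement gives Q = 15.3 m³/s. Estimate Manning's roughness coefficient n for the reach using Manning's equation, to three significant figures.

0.0203

A = b·y = 2.55 × 2.00 = 5.100 m²
P = b + 2y = 2.55 + 2×2.00 = 6.550 m
R = A/P = 5.100/6.550 = 0.7786 m
n = (1/Q)·A·R^(2/3)·S^(1/2) = (1/15.3) × 5.100 × 0.8464 × 0.07211 = 0.02034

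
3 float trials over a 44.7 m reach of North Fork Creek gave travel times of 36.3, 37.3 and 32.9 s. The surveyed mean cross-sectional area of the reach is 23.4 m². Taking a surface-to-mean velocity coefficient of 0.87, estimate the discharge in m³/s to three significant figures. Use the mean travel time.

t̄ = (36.3 + 37.3 + 32.9) / 3 = 35.5 s
v_surface = L / t̄ = 44.7 / 35.5 = 1.259 m/s
v_mean = 0.87 × 1.259 = 1.095 m/s
Q = A × v_mean = 23.4 × 1.095 = 25.63 m³/s

25.6 m³/s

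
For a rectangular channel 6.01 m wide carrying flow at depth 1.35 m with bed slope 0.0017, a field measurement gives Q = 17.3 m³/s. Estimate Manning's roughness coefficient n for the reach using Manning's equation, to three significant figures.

A = b·y = 6.01 × 1.35 = 8.114 m²
P = b + 2y = 6.01 + 2×1.35 = 8.710 m
R = A/P = 8.114/8.710 = 0.9315 m
n = (1/Q)·A·R^(2/3)·S^(1/2) = (1/17.3) × 8.114 × 0.9538 × 0.04123 = 0.01844

0.0184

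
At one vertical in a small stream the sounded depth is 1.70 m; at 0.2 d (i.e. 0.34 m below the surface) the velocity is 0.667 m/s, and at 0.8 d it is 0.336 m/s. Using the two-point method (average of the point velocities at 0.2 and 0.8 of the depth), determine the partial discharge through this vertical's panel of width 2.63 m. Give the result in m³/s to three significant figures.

2.24 m³/s

v̄ = (0.667 + 0.336) / 2 = 0.5015 m/s
q = v̄ × d × w = 0.5015 × 1.70 × 2.63 = 2.242 m³/s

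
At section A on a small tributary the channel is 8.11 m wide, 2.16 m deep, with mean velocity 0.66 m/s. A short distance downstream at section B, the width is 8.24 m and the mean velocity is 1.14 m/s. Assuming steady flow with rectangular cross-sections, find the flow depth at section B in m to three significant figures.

1.23 m

Q = A₁V₁ = (8.11×2.16) × 0.66 = 11.56 m³/s
d₂ = Q/(b₂ V₂) = 11.56/(8.24×1.14) = 1.231 m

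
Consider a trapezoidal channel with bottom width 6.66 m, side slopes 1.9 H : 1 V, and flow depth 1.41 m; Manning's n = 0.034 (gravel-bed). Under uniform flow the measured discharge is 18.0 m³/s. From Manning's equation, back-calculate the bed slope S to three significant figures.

A = (b + z·y)·y = (6.66 + 1.9×1.41)×1.41 = 13.17 m²
P = b + 2y√(1+z²) = 6.66 + 2×1.41×√(1+1.9²) = 12.71 m
R = A/P = 13.17/12.71 = 1.036 m
S = (Q·n / (1·A·R^(2/3)))² = (18.0×0.034 / (1×13.17×1.024))² = 0.002062

0.00206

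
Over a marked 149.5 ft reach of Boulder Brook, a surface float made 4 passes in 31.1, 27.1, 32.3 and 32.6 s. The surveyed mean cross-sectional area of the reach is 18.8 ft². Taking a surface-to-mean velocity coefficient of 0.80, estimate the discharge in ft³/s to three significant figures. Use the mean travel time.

73.1 ft³/s

t̄ = (31.1 + 27.1 + 32.3 + 32.6) / 4 = 30.775 s
v_surface = L / t̄ = 149.5 / 30.775 = 4.858 ft/s
v_mean = 0.80 × 4.858 = 3.886 ft/s
Q = A × v_mean = 18.8 × 3.886 = 73.06 ft³/s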